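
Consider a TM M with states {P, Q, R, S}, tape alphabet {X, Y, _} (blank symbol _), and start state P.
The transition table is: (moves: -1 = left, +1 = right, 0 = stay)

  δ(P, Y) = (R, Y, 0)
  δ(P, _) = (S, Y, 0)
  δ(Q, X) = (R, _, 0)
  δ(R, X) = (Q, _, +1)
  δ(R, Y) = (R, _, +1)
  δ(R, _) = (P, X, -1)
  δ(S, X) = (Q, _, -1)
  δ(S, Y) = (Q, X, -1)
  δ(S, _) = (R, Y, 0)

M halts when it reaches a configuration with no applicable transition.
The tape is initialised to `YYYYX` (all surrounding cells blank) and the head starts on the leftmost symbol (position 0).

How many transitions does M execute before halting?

state=P head=0 tape=[Y]YYYX_   (P,Y)→(R,Y,0)
state=R head=0 tape=[Y]YYYX_   (R,Y)→(R,_,+1)
state=R head=1 tape=_[Y]YYX_   (R,Y)→(R,_,+1)
state=R head=2 tape=__[Y]YX_   (R,Y)→(R,_,+1)
state=R head=3 tape=___[Y]X_   (R,Y)→(R,_,+1)
state=R head=4 tape=____[X]_   (R,X)→(Q,_,+1)
state=Q head=5 tape=_____[_]
M halts after 6 transitions.

6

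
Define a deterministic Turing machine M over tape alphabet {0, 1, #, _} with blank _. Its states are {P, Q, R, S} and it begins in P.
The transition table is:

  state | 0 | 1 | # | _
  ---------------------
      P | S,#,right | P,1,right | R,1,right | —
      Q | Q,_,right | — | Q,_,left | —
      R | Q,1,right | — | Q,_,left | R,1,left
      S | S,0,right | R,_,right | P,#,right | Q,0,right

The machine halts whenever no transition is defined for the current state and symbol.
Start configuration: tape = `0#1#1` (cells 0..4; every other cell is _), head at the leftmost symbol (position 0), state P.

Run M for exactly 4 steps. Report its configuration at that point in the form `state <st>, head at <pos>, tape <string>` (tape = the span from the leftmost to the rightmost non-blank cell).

state=P head=0 tape=[0]#1#1   (P,0)→(S,#,right)
state=S head=1 tape=#[#]1#1   (S,#)→(P,#,right)
state=P head=2 tape=##[1]#1   (P,1)→(P,1,right)
state=P head=3 tape=##1[#]1   (P,#)→(R,1,right)
state=R head=4 tape=##11[1]
After 4 steps: state R, head at 4, tape ##111.

state R, head at 4, tape ##111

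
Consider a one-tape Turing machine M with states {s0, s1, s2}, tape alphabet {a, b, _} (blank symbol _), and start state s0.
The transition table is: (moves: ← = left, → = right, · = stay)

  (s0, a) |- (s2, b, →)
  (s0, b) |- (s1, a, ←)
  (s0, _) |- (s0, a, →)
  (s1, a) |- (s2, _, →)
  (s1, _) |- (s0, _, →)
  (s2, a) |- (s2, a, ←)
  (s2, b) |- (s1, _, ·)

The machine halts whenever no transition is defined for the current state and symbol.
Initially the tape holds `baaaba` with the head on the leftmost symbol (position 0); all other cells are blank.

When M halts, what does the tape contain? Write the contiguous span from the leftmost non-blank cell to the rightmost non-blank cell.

state=s0 head=0 tape=_[b]aaaba_   (s0,b)→(s1,a,←)
state=s1 head=-1 tape=[_]aaaaba_   (s1,_)→(s0,_,→)
state=s0 head=0 tape=_[a]aaaba_   (s0,a)→(s2,b,→)
state=s2 head=1 tape=_b[a]aaba_   (s2,a)→(s2,a,←)
state=s2 head=0 tape=_[b]aaaba_   (s2,b)→(s1,_,·)
state=s1 head=0 tape=_[_]aaaba_   (s1,_)→(s0,_,→)
state=s0 head=1 tape=__[a]aaba_   (s0,a)→(s2,b,→)
state=s2 head=2 tape=__b[a]aba_   (s2,a)→(s2,a,←)
state=s2 head=1 tape=__[b]aaba_   (s2,b)→(s1,_,·)
state=s1 head=1 tape=__[_]aaba_   (s1,_)→(s0,_,→)
state=s0 head=2 tape=___[a]aba_   (s0,a)→(s2,b,→)
state=s2 head=3 tape=___b[a]ba_   (s2,a)→(s2,a,←)
state=s2 head=2 tape=___[b]aba_   (s2,b)→(s1,_,·)
state=s1 head=2 tape=___[_]aba_   (s1,_)→(s0,_,→)
state=s0 head=3 tape=____[a]ba_   (s0,a)→(s2,b,→)
state=s2 head=4 tape=____b[b]a_   (s2,b)→(s1,_,·)
state=s1 head=4 tape=____b[_]a_   (s1,_)→(s0,_,→)
state=s0 head=5 tape=____b_[a]_   (s0,a)→(s2,b,→)
state=s2 head=6 tape=____b_b[_]
The non-blank tape span at halt is b_b.

b_b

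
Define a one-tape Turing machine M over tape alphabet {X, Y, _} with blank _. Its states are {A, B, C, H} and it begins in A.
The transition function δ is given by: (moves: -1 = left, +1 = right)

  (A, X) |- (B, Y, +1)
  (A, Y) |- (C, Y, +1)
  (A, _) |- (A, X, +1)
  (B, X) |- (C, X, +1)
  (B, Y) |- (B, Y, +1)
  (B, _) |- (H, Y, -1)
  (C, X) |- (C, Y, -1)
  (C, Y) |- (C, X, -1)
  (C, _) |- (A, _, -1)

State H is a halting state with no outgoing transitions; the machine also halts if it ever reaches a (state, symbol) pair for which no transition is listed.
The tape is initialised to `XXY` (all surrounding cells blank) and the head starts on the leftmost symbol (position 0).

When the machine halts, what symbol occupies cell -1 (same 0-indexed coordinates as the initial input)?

X

A | __[X]XY_   read X → write Y, move +1, go to B
B | __Y[X]Y_   read X → write X, move +1, go to C
C | __YX[Y]_   read Y → write X, move -1, go to C
C | __Y[X]X_   read X → write Y, move -1, go to C
C | __[Y]YX_   read Y → write X, move -1, go to C
C | _[_]XYX_   read _ → write _, move -1, go to A
A | [_]_XYX_   read _ → write X, move +1, go to A
A | X[_]XYX_   read _ → write X, move +1, go to A
A | XX[X]YX_   read X → write Y, move +1, go to B
B | XXY[Y]X_   read Y → write Y, move +1, go to B
B | XXYY[X]_   read X → write X, move +1, go to C
C | XXYYX[_]   read _ → write _, move -1, go to A
A | XXYY[X]_   read X → write Y, move +1, go to B
B | XXYYY[_]   read _ → write Y, move -1, go to H
H | XXYY[Y]Y
Cell -1 holds X when M halts.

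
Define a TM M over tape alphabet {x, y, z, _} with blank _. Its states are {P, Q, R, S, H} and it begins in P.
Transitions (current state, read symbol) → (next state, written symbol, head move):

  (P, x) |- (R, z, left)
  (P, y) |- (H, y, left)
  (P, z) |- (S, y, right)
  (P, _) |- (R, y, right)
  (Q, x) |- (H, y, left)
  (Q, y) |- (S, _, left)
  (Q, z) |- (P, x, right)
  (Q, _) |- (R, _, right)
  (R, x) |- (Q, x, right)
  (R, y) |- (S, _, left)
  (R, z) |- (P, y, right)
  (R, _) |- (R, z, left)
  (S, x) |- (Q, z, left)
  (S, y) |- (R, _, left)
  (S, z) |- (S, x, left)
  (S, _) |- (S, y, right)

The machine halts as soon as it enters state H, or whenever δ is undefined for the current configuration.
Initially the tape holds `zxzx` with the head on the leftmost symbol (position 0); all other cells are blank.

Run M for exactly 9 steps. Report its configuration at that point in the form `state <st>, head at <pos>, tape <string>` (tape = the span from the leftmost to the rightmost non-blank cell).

state S, head at -1, tape y__xzx

P | __[z]xzx   read z → write y, move right, go to S
S | __y[x]zx   read x → write z, move left, go to Q
Q | __[y]zzx   read y → write _, move left, go to S
S | _[_]_zzx   read _ → write y, move right, go to S
S | _y[_]zzx   read _ → write y, move right, go to S
S | _yy[z]zx   read z → write x, move left, go to S
S | _y[y]xzx   read y → write _, move left, go to R
R | _[y]_xzx   read y → write _, move left, go to S
S | [_]__xzx   read _ → write y, move right, go to S
S | y[_]_xzx
After 9 steps: state S, head at -1, tape y__xzx.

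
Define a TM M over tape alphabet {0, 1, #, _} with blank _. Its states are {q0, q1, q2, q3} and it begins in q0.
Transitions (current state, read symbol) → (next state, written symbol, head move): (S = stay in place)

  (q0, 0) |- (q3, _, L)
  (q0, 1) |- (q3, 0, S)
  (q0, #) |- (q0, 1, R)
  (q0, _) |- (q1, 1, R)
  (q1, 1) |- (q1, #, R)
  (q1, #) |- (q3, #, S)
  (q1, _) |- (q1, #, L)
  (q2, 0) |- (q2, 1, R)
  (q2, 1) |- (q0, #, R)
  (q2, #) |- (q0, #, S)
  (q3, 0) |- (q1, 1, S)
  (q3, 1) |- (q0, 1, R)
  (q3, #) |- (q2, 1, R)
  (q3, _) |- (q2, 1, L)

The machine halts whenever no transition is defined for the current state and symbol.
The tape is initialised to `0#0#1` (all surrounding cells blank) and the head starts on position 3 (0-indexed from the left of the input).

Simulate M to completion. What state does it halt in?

q2

q0 | 0#0[#]1____   read # → write 1, move R, go to q0
q0 | 0#01[1]____   read 1 → write 0, move S, go to q3
q3 | 0#01[0]____   read 0 → write 1, move S, go to q1
q1 | 0#01[1]____   read 1 → write #, move R, go to q1
q1 | 0#01#[_]___   read _ → write #, move L, go to q1
q1 | 0#01[#]#___   read # → write #, move S, go to q3
q3 | 0#01[#]#___   read # → write 1, move R, go to q2
q2 | 0#011[#]___   read # → write #, move S, go to q0
q0 | 0#011[#]___   read # → write 1, move R, go to q0
q0 | 0#0111[_]__   read _ → write 1, move R, go to q1
q1 | 0#01111[_]_   read _ → write #, move L, go to q1
q1 | 0#0111[1]#_   read 1 → write #, move R, go to q1
q1 | 0#0111#[#]_   read # → write #, move S, go to q3
q3 | 0#0111#[#]_   read # → write 1, move R, go to q2
q2 | 0#0111#1[_]
No transition is defined for (q2, _); M halts in state q2.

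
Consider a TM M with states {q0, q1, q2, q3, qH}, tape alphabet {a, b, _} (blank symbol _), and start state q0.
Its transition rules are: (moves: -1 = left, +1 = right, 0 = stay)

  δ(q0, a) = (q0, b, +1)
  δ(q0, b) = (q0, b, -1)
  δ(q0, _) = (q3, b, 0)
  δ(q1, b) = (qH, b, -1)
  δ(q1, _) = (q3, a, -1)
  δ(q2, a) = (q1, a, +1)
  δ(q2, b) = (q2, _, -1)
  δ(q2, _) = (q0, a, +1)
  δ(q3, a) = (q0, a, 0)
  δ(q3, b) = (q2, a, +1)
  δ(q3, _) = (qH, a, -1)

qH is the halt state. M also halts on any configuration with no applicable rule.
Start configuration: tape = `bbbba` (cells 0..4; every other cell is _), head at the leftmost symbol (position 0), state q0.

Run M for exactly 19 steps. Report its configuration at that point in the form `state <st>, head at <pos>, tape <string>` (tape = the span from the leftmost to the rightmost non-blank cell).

q0 | __[b]bbba   read b → write b, move -1, go to q0
q0 | _[_]bbbba   read _ → write b, move 0, go to q3
q3 | _[b]bbbba   read b → write a, move +1, go to q2
q2 | _a[b]bbba   read b → write _, move -1, go to q2
q2 | _[a]_bbba   read a → write a, move +1, go to q1
q1 | _a[_]bbba   read _ → write a, move -1, go to q3
q3 | _[a]abbba   read a → write a, move 0, go to q0
q0 | _[a]abbba   read a → write b, move +1, go to q0
q0 | _b[a]bbba   read a → write b, move +1, go to q0
q0 | _bb[b]bba   read b → write b, move -1, go to q0
q0 | _b[b]bbba   read b → write b, move -1, go to q0
q0 | _[b]bbbba   read b → write b, move -1, go to q0
q0 | [_]bbbbba   read _ → write b, move 0, go to q3
q3 | [b]bbbbba   read b → write a, move +1, go to q2
q2 | a[b]bbbba   read b → write _, move -1, go to q2
q2 | [a]_bbbba   read a → write a, move +1, go to q1
q1 | a[_]bbbba   read _ → write a, move -1, go to q3
q3 | [a]abbbba   read a → write a, move 0, go to q0
q0 | [a]abbbba   read a → write b, move +1, go to q0
q0 | b[a]bbbba
After 19 steps: state q0, head at -1, tape babbbba.

state q0, head at -1, tape babbbba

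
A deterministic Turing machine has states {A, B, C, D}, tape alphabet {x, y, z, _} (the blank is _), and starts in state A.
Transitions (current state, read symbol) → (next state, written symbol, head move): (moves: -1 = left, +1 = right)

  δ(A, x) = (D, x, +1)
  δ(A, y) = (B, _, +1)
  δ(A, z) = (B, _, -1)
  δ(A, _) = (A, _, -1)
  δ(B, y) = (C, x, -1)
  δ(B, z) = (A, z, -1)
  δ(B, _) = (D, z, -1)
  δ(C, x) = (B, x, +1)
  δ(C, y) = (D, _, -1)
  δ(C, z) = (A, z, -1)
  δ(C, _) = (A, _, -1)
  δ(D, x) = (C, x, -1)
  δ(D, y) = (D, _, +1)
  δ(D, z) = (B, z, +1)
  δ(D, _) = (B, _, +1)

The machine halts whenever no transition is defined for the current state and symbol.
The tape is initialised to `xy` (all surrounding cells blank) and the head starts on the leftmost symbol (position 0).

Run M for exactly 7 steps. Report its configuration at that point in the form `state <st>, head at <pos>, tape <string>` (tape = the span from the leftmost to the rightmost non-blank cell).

state A, head at 1, tape x__z

state=A head=0 tape=[x]y__   (A,x)→(D,x,+1)
state=D head=1 tape=x[y]__   (D,y)→(D,_,+1)
state=D head=2 tape=x_[_]_   (D,_)→(B,_,+1)
state=B head=3 tape=x__[_]   (B,_)→(D,z,-1)
state=D head=2 tape=x_[_]z   (D,_)→(B,_,+1)
state=B head=3 tape=x__[z]   (B,z)→(A,z,-1)
state=A head=2 tape=x_[_]z   (A,_)→(A,_,-1)
state=A head=1 tape=x[_]_z
After 7 steps: state A, head at 1, tape x__z.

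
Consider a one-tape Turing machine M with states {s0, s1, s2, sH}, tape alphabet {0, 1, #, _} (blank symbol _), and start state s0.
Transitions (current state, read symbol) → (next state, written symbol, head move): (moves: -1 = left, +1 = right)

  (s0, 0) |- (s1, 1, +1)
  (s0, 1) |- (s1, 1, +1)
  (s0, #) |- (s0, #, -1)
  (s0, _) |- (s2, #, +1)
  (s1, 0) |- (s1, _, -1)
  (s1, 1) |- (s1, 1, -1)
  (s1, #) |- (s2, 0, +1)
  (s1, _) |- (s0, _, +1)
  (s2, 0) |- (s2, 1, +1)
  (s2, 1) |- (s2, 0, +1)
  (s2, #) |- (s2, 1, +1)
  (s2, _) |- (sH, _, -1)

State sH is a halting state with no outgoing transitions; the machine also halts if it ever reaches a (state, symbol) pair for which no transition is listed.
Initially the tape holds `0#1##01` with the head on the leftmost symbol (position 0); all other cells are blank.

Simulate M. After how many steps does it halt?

state=s0 head=0 tape=[0]#1##01_   (s0,0)→(s1,1,+1)
state=s1 head=1 tape=1[#]1##01_   (s1,#)→(s2,0,+1)
state=s2 head=2 tape=10[1]##01_   (s2,1)→(s2,0,+1)
state=s2 head=3 tape=100[#]#01_   (s2,#)→(s2,1,+1)
state=s2 head=4 tape=1001[#]01_   (s2,#)→(s2,1,+1)
state=s2 head=5 tape=10011[0]1_   (s2,0)→(s2,1,+1)
state=s2 head=6 tape=100111[1]_   (s2,1)→(s2,0,+1)
state=s2 head=7 tape=1001110[_]   (s2,_)→(sH,_,-1)
state=sH head=6 tape=100111[0]_
M halts after 8 transitions.

8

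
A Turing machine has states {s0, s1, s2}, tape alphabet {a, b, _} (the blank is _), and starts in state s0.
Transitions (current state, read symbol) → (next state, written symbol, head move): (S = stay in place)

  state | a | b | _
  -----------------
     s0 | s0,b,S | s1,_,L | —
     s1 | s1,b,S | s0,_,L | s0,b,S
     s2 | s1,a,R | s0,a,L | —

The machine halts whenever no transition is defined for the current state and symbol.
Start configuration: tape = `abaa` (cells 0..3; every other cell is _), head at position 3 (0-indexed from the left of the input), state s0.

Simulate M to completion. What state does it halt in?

state=s0 head=3 tape=_aba[a]   (s0,a)→(s0,b,S)
state=s0 head=3 tape=_aba[b]   (s0,b)→(s1,_,L)
state=s1 head=2 tape=_ab[a]_   (s1,a)→(s1,b,S)
state=s1 head=2 tape=_ab[b]_   (s1,b)→(s0,_,L)
state=s0 head=1 tape=_a[b]__   (s0,b)→(s1,_,L)
state=s1 head=0 tape=_[a]___   (s1,a)→(s1,b,S)
state=s1 head=0 tape=_[b]___   (s1,b)→(s0,_,L)
state=s0 head=-1 tape=[_]____
No transition is defined for (s0, _); M halts in state s0.

s0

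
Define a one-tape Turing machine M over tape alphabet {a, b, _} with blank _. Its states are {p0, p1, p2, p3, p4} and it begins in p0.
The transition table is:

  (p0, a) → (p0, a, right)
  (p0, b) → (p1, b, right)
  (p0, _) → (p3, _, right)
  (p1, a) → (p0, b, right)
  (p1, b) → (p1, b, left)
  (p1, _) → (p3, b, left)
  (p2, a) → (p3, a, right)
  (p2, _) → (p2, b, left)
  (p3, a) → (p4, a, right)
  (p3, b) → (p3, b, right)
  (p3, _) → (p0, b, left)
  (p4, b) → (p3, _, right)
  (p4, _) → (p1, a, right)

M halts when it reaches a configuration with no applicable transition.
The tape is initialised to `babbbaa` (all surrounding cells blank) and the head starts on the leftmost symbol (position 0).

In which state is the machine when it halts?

p4

state=p0 head=0 tape=___[b]abbbaa   (p0,b)→(p1,b,right)
state=p1 head=1 tape=___b[a]bbbaa   (p1,a)→(p0,b,right)
state=p0 head=2 tape=___bb[b]bbaa   (p0,b)→(p1,b,right)
state=p1 head=3 tape=___bbb[b]baa   (p1,b)→(p1,b,left)
state=p1 head=2 tape=___bb[b]bbaa   (p1,b)→(p1,b,left)
state=p1 head=1 tape=___b[b]bbbaa   (p1,b)→(p1,b,left)
state=p1 head=0 tape=___[b]bbbbaa   (p1,b)→(p1,b,left)
state=p1 head=-1 tape=__[_]bbbbbaa   (p1,_)→(p3,b,left)
state=p3 head=-2 tape=_[_]bbbbbbaa   (p3,_)→(p0,b,left)
state=p0 head=-3 tape=[_]bbbbbbbaa   (p0,_)→(p3,_,right)
state=p3 head=-2 tape=_[b]bbbbbbaa   (p3,b)→(p3,b,right)
state=p3 head=-1 tape=_b[b]bbbbbaa   (p3,b)→(p3,b,right)
state=p3 head=0 tape=_bb[b]bbbbaa   (p3,b)→(p3,b,right)
state=p3 head=1 tape=_bbb[b]bbbaa   (p3,b)→(p3,b,right)
state=p3 head=2 tape=_bbbb[b]bbaa   (p3,b)→(p3,b,right)
state=p3 head=3 tape=_bbbbb[b]baa   (p3,b)→(p3,b,right)
state=p3 head=4 tape=_bbbbbb[b]aa   (p3,b)→(p3,b,right)
state=p3 head=5 tape=_bbbbbbb[a]a   (p3,a)→(p4,a,right)
state=p4 head=6 tape=_bbbbbbba[a]
No transition is defined for (p4, a); M halts in state p4.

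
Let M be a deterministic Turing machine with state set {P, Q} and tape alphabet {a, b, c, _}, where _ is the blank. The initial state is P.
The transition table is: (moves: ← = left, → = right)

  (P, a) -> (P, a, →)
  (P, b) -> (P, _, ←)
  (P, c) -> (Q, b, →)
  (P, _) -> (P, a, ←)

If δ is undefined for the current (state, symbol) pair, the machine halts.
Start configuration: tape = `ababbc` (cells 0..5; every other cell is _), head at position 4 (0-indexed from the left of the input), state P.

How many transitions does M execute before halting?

10

P | abab[b]c_   read b → write _, move ←, go to P
P | aba[b]_c_   read b → write _, move ←, go to P
P | ab[a]__c_   read a → write a, move →, go to P
P | aba[_]_c_   read _ → write a, move ←, go to P
P | ab[a]a_c_   read a → write a, move →, go to P
P | aba[a]_c_   read a → write a, move →, go to P
P | abaa[_]c_   read _ → write a, move ←, go to P
P | aba[a]ac_   read a → write a, move →, go to P
P | abaa[a]c_   read a → write a, move →, go to P
P | abaaa[c]_   read c → write b, move →, go to Q
Q | abaaab[_]
M halts after 10 transitions.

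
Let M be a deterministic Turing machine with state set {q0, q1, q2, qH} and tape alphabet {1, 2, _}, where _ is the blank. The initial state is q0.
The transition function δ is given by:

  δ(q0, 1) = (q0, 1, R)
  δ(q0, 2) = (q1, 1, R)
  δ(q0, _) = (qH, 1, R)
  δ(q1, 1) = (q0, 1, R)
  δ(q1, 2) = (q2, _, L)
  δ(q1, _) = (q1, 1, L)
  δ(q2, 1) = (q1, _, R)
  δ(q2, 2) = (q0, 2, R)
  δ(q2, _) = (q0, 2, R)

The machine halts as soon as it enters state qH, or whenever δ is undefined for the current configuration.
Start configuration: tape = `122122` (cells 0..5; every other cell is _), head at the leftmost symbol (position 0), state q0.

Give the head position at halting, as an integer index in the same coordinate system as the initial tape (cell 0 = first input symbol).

q0 | [1]22122__   read 1 → write 1, move R, go to q0
q0 | 1[2]2122__   read 2 → write 1, move R, go to q1
q1 | 11[2]122__   read 2 → write _, move L, go to q2
q2 | 1[1]_122__   read 1 → write _, move R, go to q1
q1 | 1_[_]122__   read _ → write 1, move L, go to q1
q1 | 1[_]1122__   read _ → write 1, move L, go to q1
q1 | [1]11122__   read 1 → write 1, move R, go to q0
q0 | 1[1]1122__   read 1 → write 1, move R, go to q0
q0 | 11[1]122__   read 1 → write 1, move R, go to q0
q0 | 111[1]22__   read 1 → write 1, move R, go to q0
q0 | 1111[2]2__   read 2 → write 1, move R, go to q1
q1 | 11111[2]__   read 2 → write _, move L, go to q2
q2 | 1111[1]___   read 1 → write _, move R, go to q1
q1 | 1111_[_]__   read _ → write 1, move L, go to q1
q1 | 1111[_]1__   read _ → write 1, move L, go to q1
q1 | 111[1]11__   read 1 → write 1, move R, go to q0
q0 | 1111[1]1__   read 1 → write 1, move R, go to q0
q0 | 11111[1]__   read 1 → write 1, move R, go to q0
q0 | 111111[_]_   read _ → write 1, move R, go to qH
qH | 1111111[_]
At halt the head is at cell 7.

7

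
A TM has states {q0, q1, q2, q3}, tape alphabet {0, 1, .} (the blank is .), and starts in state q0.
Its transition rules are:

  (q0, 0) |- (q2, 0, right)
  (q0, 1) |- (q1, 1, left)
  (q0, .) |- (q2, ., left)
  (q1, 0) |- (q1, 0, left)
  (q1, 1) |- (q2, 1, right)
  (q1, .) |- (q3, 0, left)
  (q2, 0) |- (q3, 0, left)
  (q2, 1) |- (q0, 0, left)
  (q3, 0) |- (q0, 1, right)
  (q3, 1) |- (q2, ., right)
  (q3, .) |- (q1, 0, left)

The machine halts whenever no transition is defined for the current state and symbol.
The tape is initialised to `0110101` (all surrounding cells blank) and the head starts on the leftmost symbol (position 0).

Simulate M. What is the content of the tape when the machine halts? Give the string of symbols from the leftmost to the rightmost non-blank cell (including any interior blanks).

state=q0 head=0 tape=[0]110101.   (q0,0)→(q2,0,right)
state=q2 head=1 tape=0[1]10101.   (q2,1)→(q0,0,left)
state=q0 head=0 tape=[0]010101.   (q0,0)→(q2,0,right)
state=q2 head=1 tape=0[0]10101.   (q2,0)→(q3,0,left)
state=q3 head=0 tape=[0]010101.   (q3,0)→(q0,1,right)
state=q0 head=1 tape=1[0]10101.   (q0,0)→(q2,0,right)
state=q2 head=2 tape=10[1]0101.   (q2,1)→(q0,0,left)
state=q0 head=1 tape=1[0]00101.   (q0,0)→(q2,0,right)
state=q2 head=2 tape=10[0]0101.   (q2,0)→(q3,0,left)
state=q3 head=1 tape=1[0]00101.   (q3,0)→(q0,1,right)
state=q0 head=2 tape=11[0]0101.   (q0,0)→(q2,0,right)
state=q2 head=3 tape=110[0]101.   (q2,0)→(q3,0,left)
state=q3 head=2 tape=11[0]0101.   (q3,0)→(q0,1,right)
state=q0 head=3 tape=111[0]101.   (q0,0)→(q2,0,right)
state=q2 head=4 tape=1110[1]01.   (q2,1)→(q0,0,left)
state=q0 head=3 tape=111[0]001.   (q0,0)→(q2,0,right)
state=q2 head=4 tape=1110[0]01.   (q2,0)→(q3,0,left)
state=q3 head=3 tape=111[0]001.   (q3,0)→(q0,1,right)
state=q0 head=4 tape=1111[0]01.   (q0,0)→(q2,0,right)
state=q2 head=5 tape=11110[0]1.   (q2,0)→(q3,0,left)
state=q3 head=4 tape=1111[0]01.   (q3,0)→(q0,1,right)
state=q0 head=5 tape=11111[0]1.   (q0,0)→(q2,0,right)
state=q2 head=6 tape=111110[1].   (q2,1)→(q0,0,left)
state=q0 head=5 tape=11111[0]0.   (q0,0)→(q2,0,right)
state=q2 head=6 tape=111110[0].   (q2,0)→(q3,0,left)
state=q3 head=5 tape=11111[0]0.   (q3,0)→(q0,1,right)
state=q0 head=6 tape=111111[0].   (q0,0)→(q2,0,right)
state=q2 head=7 tape=1111110[.]
The non-blank tape span at halt is 1111110.

1111110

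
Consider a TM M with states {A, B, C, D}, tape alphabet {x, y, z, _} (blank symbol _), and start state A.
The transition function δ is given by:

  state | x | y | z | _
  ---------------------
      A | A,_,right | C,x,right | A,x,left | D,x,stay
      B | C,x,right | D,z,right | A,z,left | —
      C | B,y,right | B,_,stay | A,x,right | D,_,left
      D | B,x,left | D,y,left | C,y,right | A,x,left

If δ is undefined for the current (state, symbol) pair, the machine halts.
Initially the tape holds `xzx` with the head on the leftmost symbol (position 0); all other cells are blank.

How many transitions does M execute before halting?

4

A | _[x]zx   read x → write _, move right, go to A
A | __[z]x   read z → write x, move left, go to A
A | _[_]xx   read _ → write x, move stay, go to D
D | _[x]xx   read x → write x, move left, go to B
B | [_]xxx
M halts after 4 transitions.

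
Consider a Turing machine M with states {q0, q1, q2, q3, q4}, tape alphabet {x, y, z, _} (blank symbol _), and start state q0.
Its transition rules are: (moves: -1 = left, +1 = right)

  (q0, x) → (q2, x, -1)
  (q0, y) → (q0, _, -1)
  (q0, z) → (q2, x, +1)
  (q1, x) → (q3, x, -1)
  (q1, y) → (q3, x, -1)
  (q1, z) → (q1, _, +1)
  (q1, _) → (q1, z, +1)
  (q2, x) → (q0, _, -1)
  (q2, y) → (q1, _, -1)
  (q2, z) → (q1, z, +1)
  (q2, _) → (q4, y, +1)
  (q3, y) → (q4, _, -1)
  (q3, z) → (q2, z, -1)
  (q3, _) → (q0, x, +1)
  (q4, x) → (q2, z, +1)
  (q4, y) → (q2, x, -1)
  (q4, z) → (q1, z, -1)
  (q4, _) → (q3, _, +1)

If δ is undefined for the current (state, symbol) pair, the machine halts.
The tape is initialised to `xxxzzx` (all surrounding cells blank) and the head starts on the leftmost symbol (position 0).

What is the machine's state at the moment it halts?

state=q0 head=0 tape=_[x]xxzzx____   (q0,x)→(q2,x,-1)
state=q2 head=-1 tape=[_]xxxzzx____   (q2,_)→(q4,y,+1)
state=q4 head=0 tape=y[x]xxzzx____   (q4,x)→(q2,z,+1)
state=q2 head=1 tape=yz[x]xzzx____   (q2,x)→(q0,_,-1)
state=q0 head=0 tape=y[z]_xzzx____   (q0,z)→(q2,x,+1)
state=q2 head=1 tape=yx[_]xzzx____   (q2,_)→(q4,y,+1)
state=q4 head=2 tape=yxy[x]zzx____   (q4,x)→(q2,z,+1)
state=q2 head=3 tape=yxyz[z]zx____   (q2,z)→(q1,z,+1)
state=q1 head=4 tape=yxyzz[z]x____   (q1,z)→(q1,_,+1)
state=q1 head=5 tape=yxyzz_[x]____   (q1,x)→(q3,x,-1)
state=q3 head=4 tape=yxyzz[_]x____   (q3,_)→(q0,x,+1)
state=q0 head=5 tape=yxyzzx[x]____   (q0,x)→(q2,x,-1)
state=q2 head=4 tape=yxyzz[x]x____   (q2,x)→(q0,_,-1)
state=q0 head=3 tape=yxyz[z]_x____   (q0,z)→(q2,x,+1)
state=q2 head=4 tape=yxyzx[_]x____   (q2,_)→(q4,y,+1)
state=q4 head=5 tape=yxyzxy[x]____   (q4,x)→(q2,z,+1)
state=q2 head=6 tape=yxyzxyz[_]___   (q2,_)→(q4,y,+1)
state=q4 head=7 tape=yxyzxyzy[_]__   (q4,_)→(q3,_,+1)
state=q3 head=8 tape=yxyzxyzy_[_]_   (q3,_)→(q0,x,+1)
state=q0 head=9 tape=yxyzxyzy_x[_]
No transition is defined for (q0, _); M halts in state q0.

q0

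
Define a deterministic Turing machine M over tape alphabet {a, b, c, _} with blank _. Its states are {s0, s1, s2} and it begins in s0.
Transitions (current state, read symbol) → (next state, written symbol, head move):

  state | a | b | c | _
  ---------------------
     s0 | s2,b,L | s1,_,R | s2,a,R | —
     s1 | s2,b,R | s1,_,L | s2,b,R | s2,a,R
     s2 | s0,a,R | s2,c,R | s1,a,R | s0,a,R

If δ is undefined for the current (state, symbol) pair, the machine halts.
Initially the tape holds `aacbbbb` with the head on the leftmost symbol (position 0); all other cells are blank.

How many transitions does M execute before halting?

15

state=s0 head=0 tape=_[a]acbbbb___   (s0,a)→(s2,b,L)
state=s2 head=-1 tape=[_]bacbbbb___   (s2,_)→(s0,a,R)
state=s0 head=0 tape=a[b]acbbbb___   (s0,b)→(s1,_,R)
state=s1 head=1 tape=a_[a]cbbbb___   (s1,a)→(s2,b,R)
state=s2 head=2 tape=a_b[c]bbbb___   (s2,c)→(s1,a,R)
state=s1 head=3 tape=a_ba[b]bbb___   (s1,b)→(s1,_,L)
state=s1 head=2 tape=a_b[a]_bbb___   (s1,a)→(s2,b,R)
state=s2 head=3 tape=a_bb[_]bbb___   (s2,_)→(s0,a,R)
state=s0 head=4 tape=a_bba[b]bb___   (s0,b)→(s1,_,R)
state=s1 head=5 tape=a_bba_[b]b___   (s1,b)→(s1,_,L)
state=s1 head=4 tape=a_bba[_]_b___   (s1,_)→(s2,a,R)
state=s2 head=5 tape=a_bbaa[_]b___   (s2,_)→(s0,a,R)
state=s0 head=6 tape=a_bbaaa[b]___   (s0,b)→(s1,_,R)
state=s1 head=7 tape=a_bbaaa_[_]__   (s1,_)→(s2,a,R)
state=s2 head=8 tape=a_bbaaa_a[_]_   (s2,_)→(s0,a,R)
state=s0 head=9 tape=a_bbaaa_aa[_]
M halts after 15 transitions.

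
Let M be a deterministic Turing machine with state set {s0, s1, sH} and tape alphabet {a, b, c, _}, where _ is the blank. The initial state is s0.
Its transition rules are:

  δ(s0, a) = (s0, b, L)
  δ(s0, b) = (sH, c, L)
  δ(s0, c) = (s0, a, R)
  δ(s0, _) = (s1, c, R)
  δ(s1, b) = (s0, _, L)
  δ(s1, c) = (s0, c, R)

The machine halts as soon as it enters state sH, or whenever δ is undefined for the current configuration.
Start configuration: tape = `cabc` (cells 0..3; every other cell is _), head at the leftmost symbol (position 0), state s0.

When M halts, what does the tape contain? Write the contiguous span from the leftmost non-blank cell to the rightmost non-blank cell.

aaaccc

s0 | _[c]abc__   read c → write a, move R, go to s0
s0 | _a[a]bc__   read a → write b, move L, go to s0
s0 | _[a]bbc__   read a → write b, move L, go to s0
s0 | [_]bbbc__   read _ → write c, move R, go to s1
s1 | c[b]bbc__   read b → write _, move L, go to s0
s0 | [c]_bbc__   read c → write a, move R, go to s0
s0 | a[_]bbc__   read _ → write c, move R, go to s1
s1 | ac[b]bc__   read b → write _, move L, go to s0
s0 | a[c]_bc__   read c → write a, move R, go to s0
s0 | aa[_]bc__   read _ → write c, move R, go to s1
s1 | aac[b]c__   read b → write _, move L, go to s0
s0 | aa[c]_c__   read c → write a, move R, go to s0
s0 | aaa[_]c__   read _ → write c, move R, go to s1
s1 | aaac[c]__   read c → write c, move R, go to s0
s0 | aaacc[_]_   read _ → write c, move R, go to s1
s1 | aaaccc[_]
The non-blank tape span at halt is aaaccc.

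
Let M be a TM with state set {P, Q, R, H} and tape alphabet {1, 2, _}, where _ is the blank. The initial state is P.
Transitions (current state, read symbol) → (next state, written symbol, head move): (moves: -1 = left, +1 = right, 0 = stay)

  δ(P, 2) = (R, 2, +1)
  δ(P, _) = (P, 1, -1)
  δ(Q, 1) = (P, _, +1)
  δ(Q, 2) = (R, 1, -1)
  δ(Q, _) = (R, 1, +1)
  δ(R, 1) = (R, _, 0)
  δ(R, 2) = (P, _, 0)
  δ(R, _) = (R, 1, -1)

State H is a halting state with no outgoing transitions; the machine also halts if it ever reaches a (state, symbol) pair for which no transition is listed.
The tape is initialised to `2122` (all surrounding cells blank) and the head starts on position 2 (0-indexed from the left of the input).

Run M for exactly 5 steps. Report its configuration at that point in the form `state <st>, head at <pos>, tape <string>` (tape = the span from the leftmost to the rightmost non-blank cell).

state R, head at 3, tape 212

P | 21[2]2   read 2 → write 2, move +1, go to R
R | 212[2]   read 2 → write _, move 0, go to P
P | 212[_]   read _ → write 1, move -1, go to P
P | 21[2]1   read 2 → write 2, move +1, go to R
R | 212[1]   read 1 → write _, move 0, go to R
R | 212[_]
After 5 steps: state R, head at 3, tape 212.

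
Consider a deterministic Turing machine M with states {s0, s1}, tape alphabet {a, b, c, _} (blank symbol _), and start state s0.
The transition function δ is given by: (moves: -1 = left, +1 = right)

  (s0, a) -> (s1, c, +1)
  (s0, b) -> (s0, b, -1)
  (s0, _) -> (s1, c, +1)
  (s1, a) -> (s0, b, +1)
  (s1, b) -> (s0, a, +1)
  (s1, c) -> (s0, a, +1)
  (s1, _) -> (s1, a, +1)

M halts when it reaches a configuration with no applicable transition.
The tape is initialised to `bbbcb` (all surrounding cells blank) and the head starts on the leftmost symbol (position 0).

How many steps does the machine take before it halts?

state=s0 head=0 tape=_[b]bbcb   (s0,b)→(s0,b,-1)
state=s0 head=-1 tape=[_]bbbcb   (s0,_)→(s1,c,+1)
state=s1 head=0 tape=c[b]bbcb   (s1,b)→(s0,a,+1)
state=s0 head=1 tape=ca[b]bcb   (s0,b)→(s0,b,-1)
state=s0 head=0 tape=c[a]bbcb   (s0,a)→(s1,c,+1)
state=s1 head=1 tape=cc[b]bcb   (s1,b)→(s0,a,+1)
state=s0 head=2 tape=cca[b]cb   (s0,b)→(s0,b,-1)
state=s0 head=1 tape=cc[a]bcb   (s0,a)→(s1,c,+1)
state=s1 head=2 tape=ccc[b]cb   (s1,b)→(s0,a,+1)
state=s0 head=3 tape=ccca[c]b
M halts after 9 transitions.

9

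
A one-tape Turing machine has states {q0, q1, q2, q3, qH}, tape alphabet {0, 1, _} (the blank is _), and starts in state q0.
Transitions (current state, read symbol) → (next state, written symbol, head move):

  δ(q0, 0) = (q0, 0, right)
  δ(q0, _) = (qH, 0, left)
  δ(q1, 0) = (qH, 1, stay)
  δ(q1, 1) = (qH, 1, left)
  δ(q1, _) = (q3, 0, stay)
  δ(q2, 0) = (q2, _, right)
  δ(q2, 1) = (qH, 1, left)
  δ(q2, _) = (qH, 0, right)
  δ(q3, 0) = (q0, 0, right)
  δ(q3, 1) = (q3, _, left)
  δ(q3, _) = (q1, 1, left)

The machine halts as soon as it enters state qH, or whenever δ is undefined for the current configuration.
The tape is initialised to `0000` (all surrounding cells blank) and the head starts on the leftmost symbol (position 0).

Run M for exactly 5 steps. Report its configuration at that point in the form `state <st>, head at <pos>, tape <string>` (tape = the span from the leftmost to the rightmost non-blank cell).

state qH, head at 3, tape 00000

state=q0 head=0 tape=[0]000_   (q0,0)→(q0,0,right)
state=q0 head=1 tape=0[0]00_   (q0,0)→(q0,0,right)
state=q0 head=2 tape=00[0]0_   (q0,0)→(q0,0,right)
state=q0 head=3 tape=000[0]_   (q0,0)→(q0,0,right)
state=q0 head=4 tape=0000[_]   (q0,_)→(qH,0,left)
state=qH head=3 tape=000[0]0
After 5 steps: state qH, head at 3, tape 00000.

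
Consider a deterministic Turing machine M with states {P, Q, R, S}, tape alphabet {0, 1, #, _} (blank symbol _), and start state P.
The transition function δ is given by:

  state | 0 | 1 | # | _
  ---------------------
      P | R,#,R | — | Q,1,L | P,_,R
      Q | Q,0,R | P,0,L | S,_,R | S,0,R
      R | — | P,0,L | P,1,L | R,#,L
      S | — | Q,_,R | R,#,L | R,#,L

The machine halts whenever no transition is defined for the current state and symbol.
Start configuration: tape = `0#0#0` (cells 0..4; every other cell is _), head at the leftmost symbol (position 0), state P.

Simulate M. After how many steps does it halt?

state=P head=0 tape=_[0]#0#0   (P,0)→(R,#,R)
state=R head=1 tape=_#[#]0#0   (R,#)→(P,1,L)
state=P head=0 tape=_[#]10#0   (P,#)→(Q,1,L)
state=Q head=-1 tape=[_]110#0   (Q,_)→(S,0,R)
state=S head=0 tape=0[1]10#0   (S,1)→(Q,_,R)
state=Q head=1 tape=0_[1]0#0   (Q,1)→(P,0,L)
state=P head=0 tape=0[_]00#0   (P,_)→(P,_,R)
state=P head=1 tape=0_[0]0#0   (P,0)→(R,#,R)
state=R head=2 tape=0_#[0]#0
M halts after 8 transitions.

8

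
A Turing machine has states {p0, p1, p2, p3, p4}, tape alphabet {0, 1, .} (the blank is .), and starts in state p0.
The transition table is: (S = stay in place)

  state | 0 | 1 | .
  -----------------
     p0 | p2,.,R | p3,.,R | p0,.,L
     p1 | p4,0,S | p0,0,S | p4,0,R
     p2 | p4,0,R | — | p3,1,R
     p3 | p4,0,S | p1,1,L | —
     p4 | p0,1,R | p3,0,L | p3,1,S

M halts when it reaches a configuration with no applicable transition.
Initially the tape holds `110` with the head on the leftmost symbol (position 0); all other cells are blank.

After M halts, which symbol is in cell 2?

1

state=p0 head=0 tape=[1]10..   (p0,1)→(p3,.,R)
state=p3 head=1 tape=.[1]0..   (p3,1)→(p1,1,L)
state=p1 head=0 tape=[.]10..   (p1,.)→(p4,0,R)
state=p4 head=1 tape=0[1]0..   (p4,1)→(p3,0,L)
state=p3 head=0 tape=[0]00..   (p3,0)→(p4,0,S)
state=p4 head=0 tape=[0]00..   (p4,0)→(p0,1,R)
state=p0 head=1 tape=1[0]0..   (p0,0)→(p2,.,R)
state=p2 head=2 tape=1.[0]..   (p2,0)→(p4,0,R)
state=p4 head=3 tape=1.0[.].   (p4,.)→(p3,1,S)
state=p3 head=3 tape=1.0[1].   (p3,1)→(p1,1,L)
state=p1 head=2 tape=1.[0]1.   (p1,0)→(p4,0,S)
state=p4 head=2 tape=1.[0]1.   (p4,0)→(p0,1,R)
state=p0 head=3 tape=1.1[1].   (p0,1)→(p3,.,R)
state=p3 head=4 tape=1.1.[.]
Cell 2 holds 1 when M halts.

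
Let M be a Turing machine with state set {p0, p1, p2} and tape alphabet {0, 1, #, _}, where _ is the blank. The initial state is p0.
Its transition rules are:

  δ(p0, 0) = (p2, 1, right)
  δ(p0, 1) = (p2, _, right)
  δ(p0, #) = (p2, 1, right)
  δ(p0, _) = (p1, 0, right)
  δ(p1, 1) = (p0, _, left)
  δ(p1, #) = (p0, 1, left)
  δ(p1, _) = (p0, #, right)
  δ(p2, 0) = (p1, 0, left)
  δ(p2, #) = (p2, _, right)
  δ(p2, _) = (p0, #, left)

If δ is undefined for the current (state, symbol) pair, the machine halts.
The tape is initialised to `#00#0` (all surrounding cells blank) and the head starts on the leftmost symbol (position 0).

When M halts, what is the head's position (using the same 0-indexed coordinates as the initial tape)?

p0 | _[#]00#0__   read # → write 1, move right, go to p2
p2 | _1[0]0#0__   read 0 → write 0, move left, go to p1
p1 | _[1]00#0__   read 1 → write _, move left, go to p0
p0 | [_]_00#0__   read _ → write 0, move right, go to p1
p1 | 0[_]00#0__   read _ → write #, move right, go to p0
p0 | 0#[0]0#0__   read 0 → write 1, move right, go to p2
p2 | 0#1[0]#0__   read 0 → write 0, move left, go to p1
p1 | 0#[1]0#0__   read 1 → write _, move left, go to p0
p0 | 0[#]_0#0__   read # → write 1, move right, go to p2
p2 | 01[_]0#0__   read _ → write #, move left, go to p0
p0 | 0[1]#0#0__   read 1 → write _, move right, go to p2
p2 | 0_[#]0#0__   read # → write _, move right, go to p2
p2 | 0__[0]#0__   read 0 → write 0, move left, go to p1
p1 | 0_[_]0#0__   read _ → write #, move right, go to p0
p0 | 0_#[0]#0__   read 0 → write 1, move right, go to p2
p2 | 0_#1[#]0__   read # → write _, move right, go to p2
p2 | 0_#1_[0]__   read 0 → write 0, move left, go to p1
p1 | 0_#1[_]0__   read _ → write #, move right, go to p0
p0 | 0_#1#[0]__   read 0 → write 1, move right, go to p2
p2 | 0_#1#1[_]_   read _ → write #, move left, go to p0
p0 | 0_#1#[1]#_   read 1 → write _, move right, go to p2
p2 | 0_#1#_[#]_   read # → write _, move right, go to p2
p2 | 0_#1#__[_]   read _ → write #, move left, go to p0
p0 | 0_#1#_[_]#   read _ → write 0, move right, go to p1
p1 | 0_#1#_0[#]   read # → write 1, move left, go to p0
p0 | 0_#1#_[0]1   read 0 → write 1, move right, go to p2
p2 | 0_#1#_1[1]
At halt the head is at cell 6.

6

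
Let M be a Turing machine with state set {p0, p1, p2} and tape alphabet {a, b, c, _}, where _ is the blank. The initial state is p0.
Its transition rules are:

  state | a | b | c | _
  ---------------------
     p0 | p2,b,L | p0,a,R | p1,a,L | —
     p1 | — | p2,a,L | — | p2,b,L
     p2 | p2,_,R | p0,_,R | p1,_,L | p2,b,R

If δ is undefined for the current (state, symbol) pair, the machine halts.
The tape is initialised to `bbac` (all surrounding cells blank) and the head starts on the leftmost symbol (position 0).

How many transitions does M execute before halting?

12

state=p0 head=0 tape=[b]bac_   (p0,b)→(p0,a,R)
state=p0 head=1 tape=a[b]ac_   (p0,b)→(p0,a,R)
state=p0 head=2 tape=aa[a]c_   (p0,a)→(p2,b,L)
state=p2 head=1 tape=a[a]bc_   (p2,a)→(p2,_,R)
state=p2 head=2 tape=a_[b]c_   (p2,b)→(p0,_,R)
state=p0 head=3 tape=a__[c]_   (p0,c)→(p1,a,L)
state=p1 head=2 tape=a_[_]a_   (p1,_)→(p2,b,L)
state=p2 head=1 tape=a[_]ba_   (p2,_)→(p2,b,R)
state=p2 head=2 tape=ab[b]a_   (p2,b)→(p0,_,R)
state=p0 head=3 tape=ab_[a]_   (p0,a)→(p2,b,L)
state=p2 head=2 tape=ab[_]b_   (p2,_)→(p2,b,R)
state=p2 head=3 tape=abb[b]_   (p2,b)→(p0,_,R)
state=p0 head=4 tape=abb_[_]
M halts after 12 transitions.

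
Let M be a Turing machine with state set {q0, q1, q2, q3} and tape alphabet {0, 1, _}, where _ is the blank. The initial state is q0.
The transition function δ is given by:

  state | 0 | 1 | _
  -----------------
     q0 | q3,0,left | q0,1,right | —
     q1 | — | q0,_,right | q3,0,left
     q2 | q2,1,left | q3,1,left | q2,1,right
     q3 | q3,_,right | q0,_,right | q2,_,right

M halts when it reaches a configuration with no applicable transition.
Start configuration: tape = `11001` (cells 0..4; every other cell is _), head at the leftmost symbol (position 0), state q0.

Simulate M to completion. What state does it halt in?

q0

q0 | [1]1001_   read 1 → write 1, move right, go to q0
q0 | 1[1]001_   read 1 → write 1, move right, go to q0
q0 | 11[0]01_   read 0 → write 0, move left, go to q3
q3 | 1[1]001_   read 1 → write _, move right, go to q0
q0 | 1_[0]01_   read 0 → write 0, move left, go to q3
q3 | 1[_]001_   read _ → write _, move right, go to q2
q2 | 1_[0]01_   read 0 → write 1, move left, go to q2
q2 | 1[_]101_   read _ → write 1, move right, go to q2
q2 | 11[1]01_   read 1 → write 1, move left, go to q3
q3 | 1[1]101_   read 1 → write _, move right, go to q0
q0 | 1_[1]01_   read 1 → write 1, move right, go to q0
q0 | 1_1[0]1_   read 0 → write 0, move left, go to q3
q3 | 1_[1]01_   read 1 → write _, move right, go to q0
q0 | 1__[0]1_   read 0 → write 0, move left, go to q3
q3 | 1_[_]01_   read _ → write _, move right, go to q2
q2 | 1__[0]1_   read 0 → write 1, move left, go to q2
q2 | 1_[_]11_   read _ → write 1, move right, go to q2
q2 | 1_1[1]1_   read 1 → write 1, move left, go to q3
q3 | 1_[1]11_   read 1 → write _, move right, go to q0
q0 | 1__[1]1_   read 1 → write 1, move right, go to q0
q0 | 1__1[1]_   read 1 → write 1, move right, go to q0
q0 | 1__11[_]
No transition is defined for (q0, _); M halts in state q0.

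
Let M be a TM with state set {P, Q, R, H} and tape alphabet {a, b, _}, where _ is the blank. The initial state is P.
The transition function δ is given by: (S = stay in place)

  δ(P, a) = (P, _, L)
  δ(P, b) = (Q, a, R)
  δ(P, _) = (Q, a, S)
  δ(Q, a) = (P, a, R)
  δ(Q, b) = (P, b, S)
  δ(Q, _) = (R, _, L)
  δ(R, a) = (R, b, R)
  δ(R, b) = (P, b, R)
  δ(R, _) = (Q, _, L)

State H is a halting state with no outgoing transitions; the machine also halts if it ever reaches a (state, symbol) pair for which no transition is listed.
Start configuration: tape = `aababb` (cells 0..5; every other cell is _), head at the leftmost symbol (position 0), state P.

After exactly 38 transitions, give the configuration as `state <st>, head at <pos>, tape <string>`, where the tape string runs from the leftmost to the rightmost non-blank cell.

state=P head=0 tape=__[a]ababb_   (P,a)→(P,_,L)
state=P head=-1 tape=_[_]_ababb_   (P,_)→(Q,a,S)
state=Q head=-1 tape=_[a]_ababb_   (Q,a)→(P,a,R)
state=P head=0 tape=_a[_]ababb_   (P,_)→(Q,a,S)
state=Q head=0 tape=_a[a]ababb_   (Q,a)→(P,a,R)
state=P head=1 tape=_aa[a]babb_   (P,a)→(P,_,L)
state=P head=0 tape=_a[a]_babb_   (P,a)→(P,_,L)
state=P head=-1 tape=_[a]__babb_   (P,a)→(P,_,L)
state=P head=-2 tape=[_]___babb_   (P,_)→(Q,a,S)
state=Q head=-2 tape=[a]___babb_   (Q,a)→(P,a,R)
state=P head=-1 tape=a[_]__babb_   (P,_)→(Q,a,S)
state=Q head=-1 tape=a[a]__babb_   (Q,a)→(P,a,R)
state=P head=0 tape=aa[_]_babb_   (P,_)→(Q,a,S)
state=Q head=0 tape=aa[a]_babb_   (Q,a)→(P,a,R)
state=P head=1 tape=aaa[_]babb_   (P,_)→(Q,a,S)
state=Q head=1 tape=aaa[a]babb_   (Q,a)→(P,a,R)
state=P head=2 tape=aaaa[b]abb_   (P,b)→(Q,a,R)
state=Q head=3 tape=aaaaa[a]bb_   (Q,a)→(P,a,R)
state=P head=4 tape=aaaaaa[b]b_   (P,b)→(Q,a,R)
state=Q head=5 tape=aaaaaaa[b]_   (Q,b)→(P,b,S)
state=P head=5 tape=aaaaaaa[b]_   (P,b)→(Q,a,R)
state=Q head=6 tape=aaaaaaaa[_]   (Q,_)→(R,_,L)
state=R head=5 tape=aaaaaaa[a]_   (R,a)→(R,b,R)
state=R head=6 tape=aaaaaaab[_]   (R,_)→(Q,_,L)
state=Q head=5 tape=aaaaaaa[b]_   (Q,b)→(P,b,S)
state=P head=5 tape=aaaaaaa[b]_   (P,b)→(Q,a,R)
state=Q head=6 tape=aaaaaaaa[_]   (Q,_)→(R,_,L)
state=R head=5 tape=aaaaaaa[a]_   (R,a)→(R,b,R)
state=R head=6 tape=aaaaaaab[_]   (R,_)→(Q,_,L)
state=Q head=5 tape=aaaaaaa[b]_   (Q,b)→(P,b,S)
state=P head=5 tape=aaaaaaa[b]_   (P,b)→(Q,a,R)
state=Q head=6 tape=aaaaaaaa[_]   (Q,_)→(R,_,L)
state=R head=5 tape=aaaaaaa[a]_   (R,a)→(R,b,R)
state=R head=6 tape=aaaaaaab[_]   (R,_)→(Q,_,L)
state=Q head=5 tape=aaaaaaa[b]_   (Q,b)→(P,b,S)
state=P head=5 tape=aaaaaaa[b]_   (P,b)→(Q,a,R)
state=Q head=6 tape=aaaaaaaa[_]   (Q,_)→(R,_,L)
state=R head=5 tape=aaaaaaa[a]_   (R,a)→(R,b,R)
state=R head=6 tape=aaaaaaab[_]
After 38 steps: state R, head at 6, tape aaaaaaab.

state R, head at 6, tape aaaaaaab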